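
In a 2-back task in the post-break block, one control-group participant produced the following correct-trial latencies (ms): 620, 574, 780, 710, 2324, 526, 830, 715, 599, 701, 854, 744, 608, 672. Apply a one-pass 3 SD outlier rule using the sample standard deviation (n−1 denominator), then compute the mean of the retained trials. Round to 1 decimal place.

n = 14, ΣRT = 11257, M = 804.071
Σ(x−M)² = 2607022.93; s = √(2607022.93/13) = 447.817
Cutoffs: 804.071 ± 3·447.817 → [-539.4, 2147.5]
Outside: 2324 → excluded.
Retained (n=13): Σ = 8933, mean = 8933/13 = 687.154

687.2 ms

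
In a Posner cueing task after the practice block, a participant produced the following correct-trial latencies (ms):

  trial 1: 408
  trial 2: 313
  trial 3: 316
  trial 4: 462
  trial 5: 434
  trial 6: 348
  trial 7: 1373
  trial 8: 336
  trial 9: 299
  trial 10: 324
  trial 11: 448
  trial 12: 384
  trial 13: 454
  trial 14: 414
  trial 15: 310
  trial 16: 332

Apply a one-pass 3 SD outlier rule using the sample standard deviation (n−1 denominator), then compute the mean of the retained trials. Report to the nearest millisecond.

n = 16, ΣRT = 6955, M = 434.688
Σ(x−M)² = 988339.44; s = √(988339.44/15) = 256.689
Cutoffs: 434.688 ± 3·256.689 → [-335.4, 1204.8]
Outside: 1373 → excluded.
Retained (n=15): Σ = 5582, mean = 5582/15 = 372.133

372 ms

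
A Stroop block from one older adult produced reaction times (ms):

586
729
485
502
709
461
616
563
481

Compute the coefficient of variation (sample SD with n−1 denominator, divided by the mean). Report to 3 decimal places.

n = 9, Σ = 5132, M = 570.2222
Σ(x−M)² = 78673.556; s = √(78673.556/8) = 99.1675
CV = 99.1675 / 570.2222 = 0.17391

0.174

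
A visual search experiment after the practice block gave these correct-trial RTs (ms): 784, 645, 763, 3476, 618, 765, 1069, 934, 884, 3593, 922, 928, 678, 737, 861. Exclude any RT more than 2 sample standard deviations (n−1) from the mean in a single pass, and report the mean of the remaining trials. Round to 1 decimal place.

814.5 ms

n = 15, ΣRT = 17657, M = 1177.133
Σ(x−M)² = 13039595.73; s = √(13039595.73/14) = 965.091
Cutoffs: 1177.133 ± 2·965.091 → [-753.0, 3107.3]
Outside: 3476, 3593 → excluded.
Retained (n=13): Σ = 10588, mean = 10588/13 = 814.462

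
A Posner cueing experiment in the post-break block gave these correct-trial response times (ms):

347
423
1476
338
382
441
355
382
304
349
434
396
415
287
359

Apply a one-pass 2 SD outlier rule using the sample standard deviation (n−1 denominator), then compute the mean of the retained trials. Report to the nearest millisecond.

n = 15, ΣRT = 6688, M = 445.867
Σ(x−M)² = 1165419.73; s = √(1165419.73/14) = 288.521
Cutoffs: 445.867 ± 2·288.521 → [-131.2, 1022.9]
Outside: 1476 → excluded.
Retained (n=14): Σ = 5212, mean = 5212/14 = 372.286

372 ms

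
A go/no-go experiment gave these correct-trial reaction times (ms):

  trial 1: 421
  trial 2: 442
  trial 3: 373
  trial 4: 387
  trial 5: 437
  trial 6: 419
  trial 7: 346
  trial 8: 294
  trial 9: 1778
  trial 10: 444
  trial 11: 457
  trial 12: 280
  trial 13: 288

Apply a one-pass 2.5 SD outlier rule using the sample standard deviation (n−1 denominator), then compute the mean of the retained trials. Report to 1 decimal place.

382.3 ms

n = 13, ΣRT = 6366, M = 489.692
Σ(x−M)² = 1845416.77; s = √(1845416.77/12) = 392.154
Cutoffs: 489.692 ± 2.5·392.154 → [-490.7, 1470.1]
Outside: 1778 → excluded.
Retained (n=12): Σ = 4588, mean = 4588/12 = 382.333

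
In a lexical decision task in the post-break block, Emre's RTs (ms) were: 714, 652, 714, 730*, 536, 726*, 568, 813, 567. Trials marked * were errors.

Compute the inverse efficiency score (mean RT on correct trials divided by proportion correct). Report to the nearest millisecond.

Correct trials (n=7): 714, 652, 714, 536, 568, 813, 567
Mean correct RT = 4564/7 = 652.0000 ms
Proportion correct = 7/9
IES = 652.0000 / (7/9) = 838.286 ms

838 ms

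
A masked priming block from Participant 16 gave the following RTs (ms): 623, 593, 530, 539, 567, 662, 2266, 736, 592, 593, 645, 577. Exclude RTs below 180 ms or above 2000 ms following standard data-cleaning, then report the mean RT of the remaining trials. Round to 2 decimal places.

605.18 ms

Excluded: 2266
Retained (n=11): Σ = 6657
Mean = 6657/11 = 605.1818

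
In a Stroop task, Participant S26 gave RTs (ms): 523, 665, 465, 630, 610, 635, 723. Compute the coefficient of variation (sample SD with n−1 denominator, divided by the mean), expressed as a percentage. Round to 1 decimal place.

14.3%

n = 7, Σ = 4251, M = 607.2857
Σ(x−M)² = 45361.429; s = √(45361.429/6) = 86.9496
CV = 86.9496 / 607.2857 = 0.14318 = 14.318%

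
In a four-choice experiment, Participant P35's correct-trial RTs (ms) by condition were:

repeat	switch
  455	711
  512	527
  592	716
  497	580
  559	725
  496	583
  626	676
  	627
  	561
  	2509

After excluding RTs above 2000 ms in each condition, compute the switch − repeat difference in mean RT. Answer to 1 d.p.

switch: exclude 2509
M(repeat) = 3737/7 = 533.857
M(switch) = 5706/9 = 634.000
Difference = 634.000 − 533.857 = 100.143 ms

100.1 ms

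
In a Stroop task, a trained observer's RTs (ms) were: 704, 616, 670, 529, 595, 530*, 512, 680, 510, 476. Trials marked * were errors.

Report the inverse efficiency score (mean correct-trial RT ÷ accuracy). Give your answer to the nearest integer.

Correct trials (n=9): 704, 616, 670, 529, 595, 512, 680, 510, 476
Mean correct RT = 5292/9 = 588.0000 ms
Proportion correct = 9/10
IES = 588.0000 / (9/10) = 653.333 ms

653 ms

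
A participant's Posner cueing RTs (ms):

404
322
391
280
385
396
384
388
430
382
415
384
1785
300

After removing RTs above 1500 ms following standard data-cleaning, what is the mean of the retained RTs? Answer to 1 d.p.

373.9 ms

Excluded: 1785
Retained (n=13): Σ = 4861
Mean = 4861/13 = 373.9231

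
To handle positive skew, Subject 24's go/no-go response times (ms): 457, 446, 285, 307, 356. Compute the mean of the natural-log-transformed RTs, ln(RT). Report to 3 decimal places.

5.896

ln(RT): 6.1247, 6.1003, 5.6525, 5.7268, 5.8749
Σ ln(RT) = 29.4793
Mean = 29.4793/5 = 5.89585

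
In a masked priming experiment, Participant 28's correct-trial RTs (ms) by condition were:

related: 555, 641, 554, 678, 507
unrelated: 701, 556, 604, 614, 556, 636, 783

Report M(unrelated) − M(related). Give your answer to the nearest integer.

M(related) = 2935/5 = 587.000
M(unrelated) = 4450/7 = 635.714
Difference = 635.714 − 587.000 = 48.714 ms

49 ms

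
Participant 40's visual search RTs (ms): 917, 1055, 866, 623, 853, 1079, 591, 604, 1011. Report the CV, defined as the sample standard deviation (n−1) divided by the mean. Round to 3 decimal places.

0.231

n = 9, Σ = 7599, M = 844.3333
Σ(x−M)² = 303978.000; s = √(303978.000/8) = 194.9288
CV = 194.9288 / 844.3333 = 0.23087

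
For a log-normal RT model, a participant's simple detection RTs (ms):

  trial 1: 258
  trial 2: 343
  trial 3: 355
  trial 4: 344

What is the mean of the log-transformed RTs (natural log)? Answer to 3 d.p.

ln(RT): 5.5530, 5.8377, 5.8721, 5.8406
Σ ln(RT) = 23.1034
Mean = 23.1034/4 = 5.77586

5.776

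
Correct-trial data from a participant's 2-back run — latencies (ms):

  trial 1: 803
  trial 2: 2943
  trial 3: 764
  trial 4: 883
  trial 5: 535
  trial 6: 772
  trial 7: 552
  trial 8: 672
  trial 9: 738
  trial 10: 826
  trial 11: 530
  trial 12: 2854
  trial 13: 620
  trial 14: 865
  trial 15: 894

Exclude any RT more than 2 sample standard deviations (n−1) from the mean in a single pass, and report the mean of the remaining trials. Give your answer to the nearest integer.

727 ms

n = 15, ΣRT = 15251, M = 1016.733
Σ(x−M)² = 8386736.93; s = √(8386736.93/14) = 773.985
Cutoffs: 1016.733 ± 2·773.985 → [-531.2, 2564.7]
Outside: 2854, 2943 → excluded.
Retained (n=13): Σ = 9454, mean = 9454/13 = 727.231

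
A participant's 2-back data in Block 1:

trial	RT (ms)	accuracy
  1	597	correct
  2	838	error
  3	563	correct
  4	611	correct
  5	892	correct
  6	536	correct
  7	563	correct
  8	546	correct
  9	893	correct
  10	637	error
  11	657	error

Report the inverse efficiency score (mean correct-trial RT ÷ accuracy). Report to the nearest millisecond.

894 ms

Correct trials (n=8): 597, 563, 611, 892, 536, 563, 546, 893
Mean correct RT = 5201/8 = 650.1250 ms
Proportion correct = 8/11
IES = 650.1250 / (8/11) = 893.922 ms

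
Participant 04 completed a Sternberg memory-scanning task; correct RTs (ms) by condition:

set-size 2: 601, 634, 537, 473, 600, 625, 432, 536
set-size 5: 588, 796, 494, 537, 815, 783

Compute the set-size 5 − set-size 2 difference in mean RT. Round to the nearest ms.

114 ms

M(set-size 2) = 4438/8 = 554.750
M(set-size 5) = 4013/6 = 668.833
Difference = 668.833 − 554.750 = 114.083 ms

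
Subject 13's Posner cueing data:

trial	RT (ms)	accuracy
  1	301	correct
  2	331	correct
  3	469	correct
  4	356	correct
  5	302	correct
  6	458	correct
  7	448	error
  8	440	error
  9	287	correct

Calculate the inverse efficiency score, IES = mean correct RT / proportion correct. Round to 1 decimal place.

459.9 ms

Correct trials (n=7): 301, 331, 469, 356, 302, 458, 287
Mean correct RT = 2504/7 = 357.7143 ms
Proportion correct = 7/9
IES = 357.7143 / (7/9) = 459.918 ms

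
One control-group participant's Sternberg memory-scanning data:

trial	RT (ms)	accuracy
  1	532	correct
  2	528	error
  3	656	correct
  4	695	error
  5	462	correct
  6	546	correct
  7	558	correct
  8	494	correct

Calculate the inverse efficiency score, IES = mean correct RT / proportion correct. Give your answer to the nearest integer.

Correct trials (n=6): 532, 656, 462, 546, 558, 494
Mean correct RT = 3248/6 = 541.3333 ms
Proportion correct = 6/8
IES = 541.3333 / (6/8) = 721.778 ms

722 ms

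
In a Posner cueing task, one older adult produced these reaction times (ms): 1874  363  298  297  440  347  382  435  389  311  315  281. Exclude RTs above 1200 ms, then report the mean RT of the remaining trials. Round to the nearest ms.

Excluded: 1874
Retained (n=11): Σ = 3858
Mean = 3858/11 = 350.7273

351 ms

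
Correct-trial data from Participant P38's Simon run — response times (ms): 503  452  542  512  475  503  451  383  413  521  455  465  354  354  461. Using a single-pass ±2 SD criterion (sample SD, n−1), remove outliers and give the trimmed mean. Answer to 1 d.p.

n = 15, ΣRT = 6844, M = 456.267
Σ(x−M)² = 47668.93; s = √(47668.93/14) = 58.352
Cutoffs: 456.267 ± 2·58.352 → [339.6, 573.0]
No RTs fall outside the cutoffs; all 15 retained. Mean = 6844/15 = 456.267

456.3 ms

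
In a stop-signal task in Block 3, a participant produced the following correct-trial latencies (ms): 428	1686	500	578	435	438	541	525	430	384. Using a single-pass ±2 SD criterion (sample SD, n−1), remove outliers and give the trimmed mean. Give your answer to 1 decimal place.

473.2 ms

n = 10, ΣRT = 5945, M = 594.500
Σ(x−M)² = 1357292.50; s = √(1357292.50/9) = 388.343
Cutoffs: 594.500 ± 2·388.343 → [-182.2, 1371.2]
Outside: 1686 → excluded.
Retained (n=9): Σ = 4259, mean = 4259/9 = 473.222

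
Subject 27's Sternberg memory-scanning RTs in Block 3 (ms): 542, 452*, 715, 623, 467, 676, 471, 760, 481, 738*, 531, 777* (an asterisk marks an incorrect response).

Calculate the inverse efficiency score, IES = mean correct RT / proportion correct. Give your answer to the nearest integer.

Correct trials (n=9): 542, 715, 623, 467, 676, 471, 760, 481, 531
Mean correct RT = 5266/9 = 585.1111 ms
Proportion correct = 9/12
IES = 585.1111 / (9/12) = 780.148 ms

780 ms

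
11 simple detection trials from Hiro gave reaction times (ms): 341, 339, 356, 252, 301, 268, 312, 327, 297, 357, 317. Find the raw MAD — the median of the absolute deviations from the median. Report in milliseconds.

22 ms

Sorted: 252, 268, 297, 301, 312, 317, 327, 339, 341, 356, 357 → median = 317
|x − 317|: 24, 22, 39, 65, 16, 49, 5, 10, 20, 40, 0
Sorted deviations: 0, 5, 10, 16, 20, 22, 24, 39, 40, 49, 65 → MAD = 22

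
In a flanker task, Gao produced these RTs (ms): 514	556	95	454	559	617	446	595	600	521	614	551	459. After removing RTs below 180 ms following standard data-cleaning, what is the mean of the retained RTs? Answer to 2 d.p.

Excluded: 95
Retained (n=12): Σ = 6486
Mean = 6486/12 = 540.5000

540.50 ms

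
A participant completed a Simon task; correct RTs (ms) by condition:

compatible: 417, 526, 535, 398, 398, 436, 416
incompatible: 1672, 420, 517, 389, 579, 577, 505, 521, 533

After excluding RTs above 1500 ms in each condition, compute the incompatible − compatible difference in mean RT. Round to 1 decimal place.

58.6 ms

incompatible: exclude 1672
M(compatible) = 3126/7 = 446.571
M(incompatible) = 4041/8 = 505.125
Difference = 505.125 − 446.571 = 58.554 ms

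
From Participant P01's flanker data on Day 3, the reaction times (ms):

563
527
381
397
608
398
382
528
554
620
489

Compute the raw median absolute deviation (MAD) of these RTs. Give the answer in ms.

Sorted: 381, 382, 397, 398, 489, 527, 528, 554, 563, 608, 620 → median = 527
|x − 527|: 36, 0, 146, 130, 81, 129, 145, 1, 27, 93, 38
Sorted deviations: 0, 1, 27, 36, 38, 81, 93, 129, 130, 145, 146 → MAD = 81

81 ms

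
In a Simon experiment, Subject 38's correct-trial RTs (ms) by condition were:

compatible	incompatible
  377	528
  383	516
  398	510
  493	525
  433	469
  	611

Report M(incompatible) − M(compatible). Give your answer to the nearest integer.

110 ms

M(compatible) = 2084/5 = 416.800
M(incompatible) = 3159/6 = 526.500
Difference = 526.500 − 416.800 = 109.700 ms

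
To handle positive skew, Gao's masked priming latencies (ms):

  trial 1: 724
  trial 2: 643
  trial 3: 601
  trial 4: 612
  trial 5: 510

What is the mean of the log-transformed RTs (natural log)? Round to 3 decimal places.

ln(RT): 6.5848, 6.4661, 6.3986, 6.4167, 6.2344
Σ ln(RT) = 32.1007
Mean = 32.1007/5 = 6.42013

6.420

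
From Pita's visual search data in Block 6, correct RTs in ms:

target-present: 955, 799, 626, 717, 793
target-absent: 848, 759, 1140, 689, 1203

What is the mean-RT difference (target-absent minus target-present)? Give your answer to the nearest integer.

M(target-present) = 3890/5 = 778.000
M(target-absent) = 4639/5 = 927.800
Difference = 927.800 − 778.000 = 149.800 ms

150 ms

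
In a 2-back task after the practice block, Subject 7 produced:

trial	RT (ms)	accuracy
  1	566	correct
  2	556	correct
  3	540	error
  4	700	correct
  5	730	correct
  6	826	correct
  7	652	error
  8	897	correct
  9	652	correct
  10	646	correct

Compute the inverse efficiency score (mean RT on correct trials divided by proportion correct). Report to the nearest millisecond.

871 ms

Correct trials (n=8): 566, 556, 700, 730, 826, 897, 652, 646
Mean correct RT = 5573/8 = 696.6250 ms
Proportion correct = 8/10
IES = 696.6250 / (8/10) = 870.781 ms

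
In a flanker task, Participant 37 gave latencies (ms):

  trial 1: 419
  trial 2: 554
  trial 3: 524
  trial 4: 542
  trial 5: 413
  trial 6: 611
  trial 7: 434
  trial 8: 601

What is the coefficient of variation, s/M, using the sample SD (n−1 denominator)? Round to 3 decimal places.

0.157

n = 8, Σ = 4098, M = 512.2500
Σ(x−M)² = 45063.500; s = √(45063.500/7) = 80.2349
CV = 80.2349 / 512.2500 = 0.15663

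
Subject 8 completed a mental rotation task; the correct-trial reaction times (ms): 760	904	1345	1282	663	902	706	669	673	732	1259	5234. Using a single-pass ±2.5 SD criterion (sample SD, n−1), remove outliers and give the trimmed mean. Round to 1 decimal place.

n = 12, ΣRT = 15129, M = 1260.750
Σ(x−M)² = 17941238.25; s = √(17941238.25/11) = 1277.115
Cutoffs: 1260.750 ± 2.5·1277.115 → [-1932.0, 4453.5]
Outside: 5234 → excluded.
Retained (n=11): Σ = 9895, mean = 9895/11 = 899.545

899.5 ms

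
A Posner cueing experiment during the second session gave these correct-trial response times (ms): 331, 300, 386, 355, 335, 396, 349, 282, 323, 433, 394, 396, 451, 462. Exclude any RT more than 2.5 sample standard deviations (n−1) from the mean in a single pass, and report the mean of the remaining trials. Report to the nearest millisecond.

n = 14, ΣRT = 5193, M = 370.929
Σ(x−M)² = 39430.93; s = √(39430.93/13) = 55.074
Cutoffs: 370.929 ± 2.5·55.074 → [233.2, 508.6]
No RTs fall outside the cutoffs; all 14 retained. Mean = 5193/14 = 370.929

371 ms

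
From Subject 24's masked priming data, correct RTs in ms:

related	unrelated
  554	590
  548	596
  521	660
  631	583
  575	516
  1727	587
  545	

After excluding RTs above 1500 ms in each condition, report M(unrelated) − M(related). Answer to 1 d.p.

26.3 ms

related: exclude 1727
M(related) = 3374/6 = 562.333
M(unrelated) = 3532/6 = 588.667
Difference = 588.667 − 562.333 = 26.333 ms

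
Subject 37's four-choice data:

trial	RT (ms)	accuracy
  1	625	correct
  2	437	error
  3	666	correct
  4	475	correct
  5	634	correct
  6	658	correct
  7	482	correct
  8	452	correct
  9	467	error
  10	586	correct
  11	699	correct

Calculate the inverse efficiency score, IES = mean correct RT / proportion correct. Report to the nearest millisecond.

717 ms

Correct trials (n=9): 625, 666, 475, 634, 658, 482, 452, 586, 699
Mean correct RT = 5277/9 = 586.3333 ms
Proportion correct = 9/11
IES = 586.3333 / (9/11) = 716.630 ms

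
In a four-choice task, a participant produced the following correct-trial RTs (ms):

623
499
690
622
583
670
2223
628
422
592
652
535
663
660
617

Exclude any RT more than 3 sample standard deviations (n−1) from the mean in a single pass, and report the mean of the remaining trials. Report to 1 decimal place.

604.0 ms

n = 15, ΣRT = 10679, M = 711.933
Σ(x−M)² = 2518014.93; s = √(2518014.93/14) = 424.097
Cutoffs: 711.933 ± 3·424.097 → [-560.4, 1984.2]
Outside: 2223 → excluded.
Retained (n=14): Σ = 8456, mean = 8456/14 = 604.000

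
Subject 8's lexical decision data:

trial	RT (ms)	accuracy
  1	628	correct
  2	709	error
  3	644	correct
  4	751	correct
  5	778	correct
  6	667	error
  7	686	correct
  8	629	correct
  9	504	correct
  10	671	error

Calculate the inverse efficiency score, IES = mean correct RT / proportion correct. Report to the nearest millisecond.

943 ms

Correct trials (n=7): 628, 644, 751, 778, 686, 629, 504
Mean correct RT = 4620/7 = 660.0000 ms
Proportion correct = 7/10
IES = 660.0000 / (7/10) = 942.857 ms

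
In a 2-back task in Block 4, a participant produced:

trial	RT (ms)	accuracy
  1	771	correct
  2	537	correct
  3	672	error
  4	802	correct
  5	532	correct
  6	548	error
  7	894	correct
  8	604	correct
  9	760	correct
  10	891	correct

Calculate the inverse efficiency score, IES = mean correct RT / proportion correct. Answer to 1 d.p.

904.8 ms

Correct trials (n=8): 771, 537, 802, 532, 894, 604, 760, 891
Mean correct RT = 5791/8 = 723.8750 ms
Proportion correct = 8/10
IES = 723.8750 / (8/10) = 904.844 ms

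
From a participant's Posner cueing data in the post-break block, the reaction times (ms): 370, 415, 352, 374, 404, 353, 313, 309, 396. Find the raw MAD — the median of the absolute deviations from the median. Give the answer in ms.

26 ms

Sorted: 309, 313, 352, 353, 370, 374, 396, 404, 415 → median = 370
|x − 370|: 0, 45, 18, 4, 34, 17, 57, 61, 26
Sorted deviations: 0, 4, 17, 18, 26, 34, 45, 57, 61 → MAD = 26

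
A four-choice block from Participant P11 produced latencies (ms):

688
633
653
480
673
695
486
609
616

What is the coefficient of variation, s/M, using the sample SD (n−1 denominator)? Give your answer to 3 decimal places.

0.131

n = 9, Σ = 5533, M = 614.7778
Σ(x−M)² = 51763.556; s = √(51763.556/8) = 80.4391
CV = 80.4391 / 614.7778 = 0.13084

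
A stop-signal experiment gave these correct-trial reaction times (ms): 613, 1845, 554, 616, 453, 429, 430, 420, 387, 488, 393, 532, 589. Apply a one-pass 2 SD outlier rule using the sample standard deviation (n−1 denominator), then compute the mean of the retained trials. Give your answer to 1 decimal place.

n = 13, ΣRT = 7749, M = 596.077
Σ(x−M)² = 1770022.92; s = √(1770022.92/12) = 384.060
Cutoffs: 596.077 ± 2·384.060 → [-172.0, 1364.2]
Outside: 1845 → excluded.
Retained (n=12): Σ = 5904, mean = 5904/12 = 492.000

492.0 ms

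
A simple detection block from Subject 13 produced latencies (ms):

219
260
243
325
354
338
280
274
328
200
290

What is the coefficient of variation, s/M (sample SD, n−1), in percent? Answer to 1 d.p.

n = 11, Σ = 3111, M = 282.8182
Σ(x−M)² = 25107.636; s = √(25107.636/10) = 50.1075
CV = 50.1075 / 282.8182 = 0.17717 = 17.717%

17.7%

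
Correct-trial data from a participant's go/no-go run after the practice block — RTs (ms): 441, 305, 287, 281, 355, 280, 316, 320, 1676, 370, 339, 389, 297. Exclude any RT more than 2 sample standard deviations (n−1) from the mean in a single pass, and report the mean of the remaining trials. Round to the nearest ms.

n = 13, ΣRT = 5656, M = 435.077
Σ(x−M)² = 1695048.92; s = √(1695048.92/12) = 375.838
Cutoffs: 435.077 ± 2·375.838 → [-316.6, 1186.8]
Outside: 1676 → excluded.
Retained (n=12): Σ = 3980, mean = 3980/12 = 331.667

332 ms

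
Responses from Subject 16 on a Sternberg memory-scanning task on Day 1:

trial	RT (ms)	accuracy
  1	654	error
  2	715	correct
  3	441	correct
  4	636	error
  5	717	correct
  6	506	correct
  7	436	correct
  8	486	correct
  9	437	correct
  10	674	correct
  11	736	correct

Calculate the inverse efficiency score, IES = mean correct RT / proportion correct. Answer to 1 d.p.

Correct trials (n=9): 715, 441, 717, 506, 436, 486, 437, 674, 736
Mean correct RT = 5148/9 = 572.0000 ms
Proportion correct = 9/11
IES = 572.0000 / (9/11) = 699.111 ms

699.1 ms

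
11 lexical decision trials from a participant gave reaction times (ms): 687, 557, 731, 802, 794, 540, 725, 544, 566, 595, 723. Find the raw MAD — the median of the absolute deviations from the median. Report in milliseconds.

Sorted: 540, 544, 557, 566, 595, 687, 723, 725, 731, 794, 802 → median = 687
|x − 687|: 0, 130, 44, 115, 107, 147, 38, 143, 121, 92, 36
Sorted deviations: 0, 36, 38, 44, 92, 107, 115, 121, 130, 143, 147 → MAD = 107

107 ms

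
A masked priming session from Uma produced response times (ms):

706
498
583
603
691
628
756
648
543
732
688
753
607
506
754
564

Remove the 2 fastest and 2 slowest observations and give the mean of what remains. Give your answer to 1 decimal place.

Sorted: 498, 506, 543, 564, 583, 603, 607, 628, 648, 688, 691, 706, 732, 753, 754, 756
Drop lowest 2 (498, 506) and highest 2 (754, 756)
Remaining (n=12): Σ = 7746, mean = 7746/12 = 645.500

645.5 ms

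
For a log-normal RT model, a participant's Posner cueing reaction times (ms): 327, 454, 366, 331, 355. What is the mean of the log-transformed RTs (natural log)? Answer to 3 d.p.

ln(RT): 5.7900, 6.1181, 5.9026, 5.8021, 5.8721
Σ ln(RT) = 29.4849
Mean = 29.4849/5 = 5.89699

5.897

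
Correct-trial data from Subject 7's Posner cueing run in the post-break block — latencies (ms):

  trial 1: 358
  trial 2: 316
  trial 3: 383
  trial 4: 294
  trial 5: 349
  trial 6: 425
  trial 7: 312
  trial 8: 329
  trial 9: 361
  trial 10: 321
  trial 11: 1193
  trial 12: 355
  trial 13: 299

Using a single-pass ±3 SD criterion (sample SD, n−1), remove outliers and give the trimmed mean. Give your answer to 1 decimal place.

341.8 ms

n = 13, ΣRT = 5295, M = 407.308
Σ(x−M)² = 684498.77; s = √(684498.77/12) = 238.834
Cutoffs: 407.308 ± 3·238.834 → [-309.2, 1123.8]
Outside: 1193 → excluded.
Retained (n=12): Σ = 4102, mean = 4102/12 = 341.833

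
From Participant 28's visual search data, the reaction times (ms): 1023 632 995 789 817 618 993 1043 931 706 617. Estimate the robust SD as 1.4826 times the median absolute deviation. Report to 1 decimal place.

263.9 ms

Sorted: 617, 618, 632, 706, 789, 817, 931, 993, 995, 1023, 1043 → median = 817
|x − 817| sorted: 0, 28, 111, 114, 176, 178, 185, 199, 200, 206, 226 → MAD = 178
Robust SD ≈ 1.4826 × 178 = 263.903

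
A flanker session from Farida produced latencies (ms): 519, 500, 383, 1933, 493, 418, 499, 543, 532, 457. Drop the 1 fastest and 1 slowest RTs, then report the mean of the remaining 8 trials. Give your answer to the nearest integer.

Sorted: 383, 418, 457, 493, 499, 500, 519, 532, 543, 1933
Drop lowest 1 (383) and highest 1 (1933)
Remaining (n=8): Σ = 3961, mean = 3961/8 = 495.125

495 ms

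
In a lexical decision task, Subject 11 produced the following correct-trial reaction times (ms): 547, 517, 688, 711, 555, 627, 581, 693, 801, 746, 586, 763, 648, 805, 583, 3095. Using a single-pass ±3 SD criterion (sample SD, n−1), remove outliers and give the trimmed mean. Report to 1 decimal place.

n = 16, ΣRT = 12946, M = 809.125
Σ(x−M)² = 5699919.75; s = √(5699919.75/15) = 616.437
Cutoffs: 809.125 ± 3·616.437 → [-1040.2, 2658.4]
Outside: 3095 → excluded.
Retained (n=15): Σ = 9851, mean = 9851/15 = 656.733

656.7 ms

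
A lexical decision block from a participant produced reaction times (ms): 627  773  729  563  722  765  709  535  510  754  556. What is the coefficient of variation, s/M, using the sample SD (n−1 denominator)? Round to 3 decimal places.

0.154

n = 11, Σ = 7243, M = 658.4545
Σ(x−M)² = 103048.727; s = √(103048.727/10) = 101.5129
CV = 101.5129 / 658.4545 = 0.15417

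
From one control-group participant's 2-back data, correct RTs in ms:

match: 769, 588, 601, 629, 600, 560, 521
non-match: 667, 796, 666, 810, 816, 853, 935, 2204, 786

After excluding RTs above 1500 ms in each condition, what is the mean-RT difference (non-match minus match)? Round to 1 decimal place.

181.4 ms

non-match: exclude 2204
M(match) = 4268/7 = 609.714
M(non-match) = 6329/8 = 791.125
Difference = 791.125 − 609.714 = 181.411 ms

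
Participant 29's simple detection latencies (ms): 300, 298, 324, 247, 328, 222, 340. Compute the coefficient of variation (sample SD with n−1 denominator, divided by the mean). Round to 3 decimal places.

n = 7, Σ = 2059, M = 294.1429
Σ(x−M)² = 11616.857; s = √(11616.857/6) = 44.0016
CV = 44.0016 / 294.1429 = 0.14959

0.150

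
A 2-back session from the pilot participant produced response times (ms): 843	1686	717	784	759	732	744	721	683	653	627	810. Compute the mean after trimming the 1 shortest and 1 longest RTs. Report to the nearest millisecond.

Sorted: 627, 653, 683, 717, 721, 732, 744, 759, 784, 810, 843, 1686
Drop lowest 1 (627) and highest 1 (1686)
Remaining (n=10): Σ = 7446, mean = 7446/10 = 744.600

745 ms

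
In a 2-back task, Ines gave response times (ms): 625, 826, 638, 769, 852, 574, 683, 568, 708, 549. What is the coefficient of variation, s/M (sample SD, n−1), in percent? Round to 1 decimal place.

n = 10, Σ = 6792, M = 679.2000
Σ(x−M)² = 105337.600; s = √(105337.600/9) = 108.1858
CV = 108.1858 / 679.2000 = 0.15928 = 15.928%

15.9%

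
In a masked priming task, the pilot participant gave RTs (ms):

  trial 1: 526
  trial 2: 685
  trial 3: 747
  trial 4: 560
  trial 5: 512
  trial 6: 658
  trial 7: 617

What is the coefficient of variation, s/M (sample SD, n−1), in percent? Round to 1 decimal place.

n = 7, Σ = 4305, M = 615.0000
Σ(x−M)² = 45732.000; s = √(45732.000/6) = 87.3041
CV = 87.3041 / 615.0000 = 0.14196 = 14.196%

14.2%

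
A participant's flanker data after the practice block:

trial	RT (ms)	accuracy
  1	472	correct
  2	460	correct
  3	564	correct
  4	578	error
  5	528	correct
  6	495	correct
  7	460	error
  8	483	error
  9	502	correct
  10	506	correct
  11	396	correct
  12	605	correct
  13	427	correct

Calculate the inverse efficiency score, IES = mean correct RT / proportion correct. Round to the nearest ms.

644 ms

Correct trials (n=10): 472, 460, 564, 528, 495, 502, 506, 396, 605, 427
Mean correct RT = 4955/10 = 495.5000 ms
Proportion correct = 10/13
IES = 495.5000 / (10/13) = 644.150 ms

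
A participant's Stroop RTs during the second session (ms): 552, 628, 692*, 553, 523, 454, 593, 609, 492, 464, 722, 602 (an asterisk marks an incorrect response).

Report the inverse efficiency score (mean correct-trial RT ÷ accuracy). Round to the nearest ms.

Correct trials (n=11): 552, 628, 553, 523, 454, 593, 609, 492, 464, 722, 602
Mean correct RT = 6192/11 = 562.9091 ms
Proportion correct = 11/12
IES = 562.9091 / (11/12) = 614.083 ms

614 ms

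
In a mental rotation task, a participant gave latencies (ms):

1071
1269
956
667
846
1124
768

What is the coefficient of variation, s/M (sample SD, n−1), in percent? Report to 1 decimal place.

22.2%

n = 7, Σ = 6701, M = 957.2857
Σ(x−M)² = 270371.429; s = √(270371.429/6) = 212.2779
CV = 212.2779 / 957.2857 = 0.22175 = 22.175%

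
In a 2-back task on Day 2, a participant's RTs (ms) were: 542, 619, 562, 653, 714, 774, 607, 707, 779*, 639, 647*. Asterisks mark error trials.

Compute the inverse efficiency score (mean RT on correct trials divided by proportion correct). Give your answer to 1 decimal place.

790.0 ms

Correct trials (n=9): 542, 619, 562, 653, 714, 774, 607, 707, 639
Mean correct RT = 5817/9 = 646.3333 ms
Proportion correct = 9/11
IES = 646.3333 / (9/11) = 789.963 ms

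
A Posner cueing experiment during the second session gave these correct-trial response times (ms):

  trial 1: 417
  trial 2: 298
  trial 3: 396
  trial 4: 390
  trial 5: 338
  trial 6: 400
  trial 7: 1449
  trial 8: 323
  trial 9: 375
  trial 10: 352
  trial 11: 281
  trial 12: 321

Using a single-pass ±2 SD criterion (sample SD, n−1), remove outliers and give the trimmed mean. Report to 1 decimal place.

n = 12, ΣRT = 5340, M = 445.000
Σ(x−M)² = 1120014.00; s = √(1120014.00/11) = 319.092
Cutoffs: 445.000 ± 2·319.092 → [-193.2, 1083.2]
Outside: 1449 → excluded.
Retained (n=11): Σ = 3891, mean = 3891/11 = 353.727

353.7 ms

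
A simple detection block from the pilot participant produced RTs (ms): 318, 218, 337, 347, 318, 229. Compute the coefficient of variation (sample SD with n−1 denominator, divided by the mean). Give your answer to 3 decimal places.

0.191

n = 6, Σ = 1767, M = 294.5000
Σ(x−M)² = 15809.500; s = √(15809.500/5) = 56.2308
CV = 56.2308 / 294.5000 = 0.19094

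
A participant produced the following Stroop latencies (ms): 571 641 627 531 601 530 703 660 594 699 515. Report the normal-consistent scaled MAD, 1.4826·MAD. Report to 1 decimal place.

87.5 ms

Sorted: 515, 530, 531, 571, 594, 601, 627, 641, 660, 699, 703 → median = 601
|x − 601| sorted: 0, 7, 26, 30, 40, 59, 70, 71, 86, 98, 102 → MAD = 59
Robust SD ≈ 1.4826 × 59 = 87.473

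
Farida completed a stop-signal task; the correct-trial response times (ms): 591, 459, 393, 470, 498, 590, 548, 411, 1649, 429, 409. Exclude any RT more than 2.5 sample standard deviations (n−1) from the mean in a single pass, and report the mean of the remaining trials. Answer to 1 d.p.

n = 11, ΣRT = 6447, M = 586.091
Σ(x−M)² = 1292634.91; s = √(1292634.91/10) = 359.532
Cutoffs: 586.091 ± 2.5·359.532 → [-312.7, 1484.9]
Outside: 1649 → excluded.
Retained (n=10): Σ = 4798, mean = 4798/10 = 479.800

479.8 ms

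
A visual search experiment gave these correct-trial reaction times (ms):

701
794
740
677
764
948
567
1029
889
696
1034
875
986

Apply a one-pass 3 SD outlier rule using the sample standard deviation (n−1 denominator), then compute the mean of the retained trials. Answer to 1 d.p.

n = 13, ΣRT = 10700, M = 823.077
Σ(x−M)² = 265286.92; s = √(265286.92/12) = 148.685
Cutoffs: 823.077 ± 3·148.685 → [377.0, 1269.1]
No RTs fall outside the cutoffs; all 13 retained. Mean = 10700/13 = 823.077

823.1 ms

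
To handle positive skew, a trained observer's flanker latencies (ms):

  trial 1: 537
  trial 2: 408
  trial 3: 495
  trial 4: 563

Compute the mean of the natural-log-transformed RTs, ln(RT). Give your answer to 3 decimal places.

6.209

ln(RT): 6.2860, 6.0113, 6.2046, 6.3333
Σ ln(RT) = 24.8351
Mean = 24.8351/4 = 6.20878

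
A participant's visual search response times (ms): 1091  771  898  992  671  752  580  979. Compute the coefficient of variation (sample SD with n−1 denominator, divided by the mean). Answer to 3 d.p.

0.209

n = 8, Σ = 6734, M = 841.7500
Σ(x−M)² = 217431.500; s = √(217431.500/7) = 176.2431
CV = 176.2431 / 841.7500 = 0.20938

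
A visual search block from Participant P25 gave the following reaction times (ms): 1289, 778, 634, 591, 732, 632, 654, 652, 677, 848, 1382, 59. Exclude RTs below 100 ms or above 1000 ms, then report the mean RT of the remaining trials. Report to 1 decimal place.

688.7 ms

Excluded: 59, 1289, 1382
Retained (n=9): Σ = 6198
Mean = 6198/9 = 688.6667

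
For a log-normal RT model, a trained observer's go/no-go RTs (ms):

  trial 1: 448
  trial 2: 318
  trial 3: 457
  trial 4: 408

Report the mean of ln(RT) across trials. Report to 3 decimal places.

6.001

ln(RT): 6.1048, 5.7621, 6.1247, 6.0113
Σ ln(RT) = 24.0028
Mean = 24.0028/4 = 6.00070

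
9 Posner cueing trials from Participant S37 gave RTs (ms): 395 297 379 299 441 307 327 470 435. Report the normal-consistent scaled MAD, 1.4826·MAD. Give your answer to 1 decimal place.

Sorted: 297, 299, 307, 327, 379, 395, 435, 441, 470 → median = 379
|x − 379| sorted: 0, 16, 52, 56, 62, 72, 80, 82, 91 → MAD = 62
Robust SD ≈ 1.4826 × 62 = 91.921

91.9 ms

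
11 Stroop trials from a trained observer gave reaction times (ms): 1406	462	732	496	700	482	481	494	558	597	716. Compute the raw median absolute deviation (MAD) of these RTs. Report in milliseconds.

Sorted: 462, 481, 482, 494, 496, 558, 597, 700, 716, 732, 1406 → median = 558
|x − 558|: 848, 96, 174, 62, 142, 76, 77, 64, 0, 39, 158
Sorted deviations: 0, 39, 62, 64, 76, 77, 96, 142, 158, 174, 848 → MAD = 77

77 ms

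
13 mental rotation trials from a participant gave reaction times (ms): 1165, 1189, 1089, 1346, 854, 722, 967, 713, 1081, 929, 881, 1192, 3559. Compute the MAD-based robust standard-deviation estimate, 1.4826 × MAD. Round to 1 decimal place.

Sorted: 713, 722, 854, 881, 929, 967, 1081, 1089, 1165, 1189, 1192, 1346, 3559 → median = 1081
|x − 1081| sorted: 0, 8, 84, 108, 111, 114, 152, 200, 227, 265, 359, 368, 2478 → MAD = 152
Robust SD ≈ 1.4826 × 152 = 225.355

225.4 ms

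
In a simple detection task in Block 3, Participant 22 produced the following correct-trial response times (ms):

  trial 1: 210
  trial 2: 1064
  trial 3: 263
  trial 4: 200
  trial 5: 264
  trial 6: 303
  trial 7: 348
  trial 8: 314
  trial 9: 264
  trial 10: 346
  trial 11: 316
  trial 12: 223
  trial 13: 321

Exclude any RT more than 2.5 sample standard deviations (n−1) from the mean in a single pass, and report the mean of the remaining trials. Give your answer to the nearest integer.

n = 13, ΣRT = 4436, M = 341.231
Σ(x−M)² = 594908.31; s = √(594908.31/12) = 222.656
Cutoffs: 341.231 ± 2.5·222.656 → [-215.4, 897.9]
Outside: 1064 → excluded.
Retained (n=12): Σ = 3372, mean = 3372/12 = 281.000

281 ms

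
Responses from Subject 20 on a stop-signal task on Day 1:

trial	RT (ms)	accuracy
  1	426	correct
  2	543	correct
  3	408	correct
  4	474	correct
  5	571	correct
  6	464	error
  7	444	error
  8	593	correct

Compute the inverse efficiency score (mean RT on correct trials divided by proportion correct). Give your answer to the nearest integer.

Correct trials (n=6): 426, 543, 408, 474, 571, 593
Mean correct RT = 3015/6 = 502.5000 ms
Proportion correct = 6/8
IES = 502.5000 / (6/8) = 670.000 ms

670 ms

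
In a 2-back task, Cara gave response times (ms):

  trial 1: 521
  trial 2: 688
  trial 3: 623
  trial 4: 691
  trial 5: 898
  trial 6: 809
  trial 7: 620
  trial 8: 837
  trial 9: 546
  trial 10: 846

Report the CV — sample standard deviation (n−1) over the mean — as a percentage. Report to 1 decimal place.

n = 10, Σ = 7079, M = 707.9000
Σ(x−M)² = 158856.900; s = √(158856.900/9) = 132.8562
CV = 132.8562 / 707.9000 = 0.18768 = 18.768%

18.8%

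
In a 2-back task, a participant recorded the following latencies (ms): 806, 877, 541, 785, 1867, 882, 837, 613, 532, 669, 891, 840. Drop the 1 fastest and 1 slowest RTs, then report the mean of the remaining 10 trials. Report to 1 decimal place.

774.1 ms

Sorted: 532, 541, 613, 669, 785, 806, 837, 840, 877, 882, 891, 1867
Drop lowest 1 (532) and highest 1 (1867)
Remaining (n=10): Σ = 7741, mean = 7741/10 = 774.100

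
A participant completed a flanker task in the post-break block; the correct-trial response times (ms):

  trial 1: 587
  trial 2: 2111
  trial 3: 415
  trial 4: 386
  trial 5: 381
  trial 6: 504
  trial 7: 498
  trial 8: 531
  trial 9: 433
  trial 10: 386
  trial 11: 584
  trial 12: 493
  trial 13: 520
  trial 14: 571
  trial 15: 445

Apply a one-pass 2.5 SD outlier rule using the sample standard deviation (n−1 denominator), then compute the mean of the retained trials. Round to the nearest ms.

481 ms

n = 15, ΣRT = 8845, M = 589.667
Σ(x−M)² = 2550707.33; s = √(2550707.33/14) = 426.841
Cutoffs: 589.667 ± 2.5·426.841 → [-477.4, 1656.8]
Outside: 2111 → excluded.
Retained (n=14): Σ = 6734, mean = 6734/14 = 481.000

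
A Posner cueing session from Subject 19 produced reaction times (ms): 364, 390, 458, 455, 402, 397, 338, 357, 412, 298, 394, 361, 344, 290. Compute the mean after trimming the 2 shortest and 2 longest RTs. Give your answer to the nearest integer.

Sorted: 290, 298, 338, 344, 357, 361, 364, 390, 394, 397, 402, 412, 455, 458
Drop lowest 2 (290, 298) and highest 2 (455, 458)
Remaining (n=10): Σ = 3759, mean = 3759/10 = 375.900

376 ms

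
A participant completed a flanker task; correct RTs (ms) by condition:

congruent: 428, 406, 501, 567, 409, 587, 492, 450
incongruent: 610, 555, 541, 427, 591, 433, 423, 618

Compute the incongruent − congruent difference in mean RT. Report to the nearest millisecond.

45 ms

M(congruent) = 3840/8 = 480.000
M(incongruent) = 4198/8 = 524.750
Difference = 524.750 − 480.000 = 44.750 ms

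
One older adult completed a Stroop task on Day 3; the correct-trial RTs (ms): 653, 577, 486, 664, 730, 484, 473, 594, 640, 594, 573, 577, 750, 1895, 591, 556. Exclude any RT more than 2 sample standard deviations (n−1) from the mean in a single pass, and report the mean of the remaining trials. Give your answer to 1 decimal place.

596.1 ms

n = 16, ΣRT = 10837, M = 677.312
Σ(x−M)² = 1675751.44; s = √(1675751.44/15) = 334.241
Cutoffs: 677.312 ± 2·334.241 → [8.8, 1345.8]
Outside: 1895 → excluded.
Retained (n=15): Σ = 8942, mean = 8942/15 = 596.133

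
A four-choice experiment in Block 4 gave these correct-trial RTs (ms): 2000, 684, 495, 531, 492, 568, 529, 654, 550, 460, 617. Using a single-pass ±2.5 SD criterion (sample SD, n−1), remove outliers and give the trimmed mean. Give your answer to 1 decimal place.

n = 11, ΣRT = 7580, M = 689.091
Σ(x−M)² = 1938566.91; s = √(1938566.91/10) = 440.292
Cutoffs: 689.091 ± 2.5·440.292 → [-411.6, 1789.8]
Outside: 2000 → excluded.
Retained (n=10): Σ = 5580, mean = 5580/10 = 558.000

558.0 ms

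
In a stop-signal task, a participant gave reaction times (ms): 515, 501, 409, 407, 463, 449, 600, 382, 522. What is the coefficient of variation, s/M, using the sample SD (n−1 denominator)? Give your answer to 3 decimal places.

n = 9, Σ = 4248, M = 472.0000
Σ(x−M)² = 38478.000; s = √(38478.000/8) = 69.3524
CV = 69.3524 / 472.0000 = 0.14693

0.147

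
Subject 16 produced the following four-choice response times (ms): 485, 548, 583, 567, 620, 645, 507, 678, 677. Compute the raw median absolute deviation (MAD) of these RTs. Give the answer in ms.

Sorted: 485, 507, 548, 567, 583, 620, 645, 677, 678 → median = 583
|x − 583|: 98, 35, 0, 16, 37, 62, 76, 95, 94
Sorted deviations: 0, 16, 35, 37, 62, 76, 94, 95, 98 → MAD = 62

62 ms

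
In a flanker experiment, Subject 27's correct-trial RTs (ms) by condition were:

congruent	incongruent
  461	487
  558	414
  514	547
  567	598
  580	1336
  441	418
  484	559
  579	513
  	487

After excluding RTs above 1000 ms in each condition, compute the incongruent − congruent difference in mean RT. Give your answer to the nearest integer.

incongruent: exclude 1336
M(congruent) = 4184/8 = 523.000
M(incongruent) = 4023/8 = 502.875
Difference = 502.875 − 523.000 = -20.125 ms

-20 ms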